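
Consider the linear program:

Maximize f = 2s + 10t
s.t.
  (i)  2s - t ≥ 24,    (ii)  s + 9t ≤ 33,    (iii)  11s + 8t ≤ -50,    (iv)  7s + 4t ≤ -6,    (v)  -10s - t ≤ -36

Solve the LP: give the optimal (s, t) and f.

Feasible corners and f = 2s + 10t:
  (142/27, -364/27) → f = -3356/27
  (5, -14) → f = -130
  (38/3, -71/3) → f = -634/3
The feasible region is unbounded (it extends along (4, -7), (1, -10)), but f strictly decreases along every unbounded feasible direction, so there is no improving ray and the maximum is attained at a vertex.

The optimum lies where 2s - t = 24 and 11s + 8t = -50.
Solving simultaneously gives s = 142/27, t = -364/27.

s = 142/27, t = -364/27, maximum f = -3356/27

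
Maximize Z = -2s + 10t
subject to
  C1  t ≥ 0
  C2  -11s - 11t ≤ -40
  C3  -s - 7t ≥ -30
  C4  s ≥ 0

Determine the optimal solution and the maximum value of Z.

s = 0, t = 30/7, maximum Z = 300/7

Vertices and Z = -2s + 10t:
  (40/11, 0) → Z = -80/11
  (30, 0) → Z = -60
  (0, 40/11) → Z = 400/11
  (0, 30/7) → Z = 300/7

The optimum lies where -s - 7t = -30 and s = 0.
Solving simultaneously gives s = 0, t = 30/7.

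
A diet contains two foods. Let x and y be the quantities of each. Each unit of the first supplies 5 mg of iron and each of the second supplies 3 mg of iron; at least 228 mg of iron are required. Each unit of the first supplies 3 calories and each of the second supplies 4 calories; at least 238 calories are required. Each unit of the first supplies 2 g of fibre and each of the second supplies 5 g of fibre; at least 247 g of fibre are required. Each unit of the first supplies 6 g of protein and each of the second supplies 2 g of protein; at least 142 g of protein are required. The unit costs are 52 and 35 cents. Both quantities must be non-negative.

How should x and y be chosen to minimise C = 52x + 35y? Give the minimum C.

x = 18, y = 46, minimum C = 2546

Feasible corners and C = 52x + 35y:
  (0, 76) → C = 2660
  (247/2, 0) → C = 6422
  (18, 46) → C = 2546
  (202/7, 265/7) → C = 19779/7
The feasible region is unbounded (it extends along (0, 1), (1, 0)), but C strictly increases along every unbounded feasible direction, so there is no improving ray and the minimum is attained at a vertex.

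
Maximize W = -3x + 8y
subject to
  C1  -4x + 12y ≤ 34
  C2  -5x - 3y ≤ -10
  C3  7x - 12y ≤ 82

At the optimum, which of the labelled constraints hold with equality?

Corner points and W = -3x + 8y:
  (1/4, 35/12) → W = 271/12
  (116/3, 283/18) → W = 88/9
  (122/27, -340/81) → W = -3818/81

The maximum is at (1/4, 35/12). Substituting into each constraint, equality holds for C1 and C2; the remaining constraints have slack.

C1 and C2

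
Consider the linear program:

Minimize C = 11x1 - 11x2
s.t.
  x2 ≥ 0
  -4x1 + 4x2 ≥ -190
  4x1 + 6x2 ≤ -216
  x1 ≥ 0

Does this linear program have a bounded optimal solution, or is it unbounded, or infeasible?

infeasible

The boundaries x2 = 0 and -4x1 + 4x2 = -190 meet at (95/2, 0), but that point violates 4x1 + 6x2 ≤ -216. Every candidate vertex is excluded by some other constraint, so the feasible region is empty.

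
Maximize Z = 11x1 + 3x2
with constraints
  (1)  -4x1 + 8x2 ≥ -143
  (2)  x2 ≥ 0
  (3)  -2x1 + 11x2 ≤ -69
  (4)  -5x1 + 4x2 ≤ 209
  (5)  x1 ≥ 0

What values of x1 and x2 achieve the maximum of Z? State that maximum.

Feasible corners and Z = 11x1 + 3x2:
  (143/4, 0) → Z = 1573/4
  (1021/28, 5/14) → Z = 11261/28
  (69/2, 0) → Z = 759/2

x1 = 1021/28, x2 = 5/14, maximum Z = 11261/28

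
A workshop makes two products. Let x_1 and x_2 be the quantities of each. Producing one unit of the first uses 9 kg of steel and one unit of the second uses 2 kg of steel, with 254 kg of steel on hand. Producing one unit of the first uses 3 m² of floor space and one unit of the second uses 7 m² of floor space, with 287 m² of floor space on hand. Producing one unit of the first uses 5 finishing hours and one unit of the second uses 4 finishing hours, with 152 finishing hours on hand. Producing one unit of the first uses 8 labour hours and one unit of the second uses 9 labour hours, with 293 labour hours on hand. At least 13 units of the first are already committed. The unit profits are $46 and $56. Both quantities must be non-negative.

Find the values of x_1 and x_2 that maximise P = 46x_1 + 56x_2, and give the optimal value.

x_1 = 13, x_2 = 21, maximum P = 1774

Vertices and P = 46x_1 + 56x_2:
  (254/9, 0) → P = 11684/9
  (13, 0) → P = 598
  (356/13, 49/13) → P = 19120/13
  (196/13, 249/13) → P = 22960/13
  (13, 21) → P = 1774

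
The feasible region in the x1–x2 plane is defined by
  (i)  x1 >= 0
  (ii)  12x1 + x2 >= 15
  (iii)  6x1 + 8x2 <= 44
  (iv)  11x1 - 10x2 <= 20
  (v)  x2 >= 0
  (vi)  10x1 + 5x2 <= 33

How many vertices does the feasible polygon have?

5

Intersecting each pair of boundary lines and keeping only the points that satisfy every inequality leaves:
  (38/45, 73/15)
  (5/4, 0)
  (22/25, 121/25)
  (20/11, 0)
  (86/31, 163/155)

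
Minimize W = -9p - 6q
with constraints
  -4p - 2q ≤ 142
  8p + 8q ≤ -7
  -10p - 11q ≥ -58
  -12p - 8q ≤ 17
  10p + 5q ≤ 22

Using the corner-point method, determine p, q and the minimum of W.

Corner points and W = -9p - 6q:
  (-5/2, 13/8) → W = 51/4
  (211/40, -123/20) → W = -423/40
  (261/20, -217/10) → W = 51/4

The binding constraints are 8p + 8q = -7 and 10p + 5q = 22.
Solving simultaneously gives p = 211/40, q = -123/20.

p = 211/40, q = -123/20, minimum W = -423/40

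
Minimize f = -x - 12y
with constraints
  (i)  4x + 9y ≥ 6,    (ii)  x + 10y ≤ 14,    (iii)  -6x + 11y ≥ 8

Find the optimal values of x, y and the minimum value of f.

x = -66/31, y = 50/31, minimum f = -534/31

Vertices and f = -x - 12y:
  (-66/31, 50/31) → f = -534/31
  (-3/49, 34/49) → f = -405/49
  (74/71, 92/71) → f = -1178/71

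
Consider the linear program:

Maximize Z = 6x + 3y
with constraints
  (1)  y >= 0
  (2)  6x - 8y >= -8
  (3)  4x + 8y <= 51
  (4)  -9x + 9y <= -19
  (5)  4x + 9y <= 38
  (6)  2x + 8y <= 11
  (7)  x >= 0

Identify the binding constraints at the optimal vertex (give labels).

(1) and (6)

Extreme points and Z = 6x + 3y:
  (19/9, 0) → Z = 38/3
  (11/2, 0) → Z = 33
  (251/90, 61/90) → Z = 563/30

The maximum is at (11/2, 0). Substituting into each constraint, equality holds for (1) and (6); the remaining constraints have slack.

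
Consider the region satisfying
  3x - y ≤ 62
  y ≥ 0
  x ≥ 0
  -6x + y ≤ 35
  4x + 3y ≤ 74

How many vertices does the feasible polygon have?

Pairwise boundary intersections that survive every other constraint:
  (0, 0)
  (37/2, 0)
  (0, 74/3)

3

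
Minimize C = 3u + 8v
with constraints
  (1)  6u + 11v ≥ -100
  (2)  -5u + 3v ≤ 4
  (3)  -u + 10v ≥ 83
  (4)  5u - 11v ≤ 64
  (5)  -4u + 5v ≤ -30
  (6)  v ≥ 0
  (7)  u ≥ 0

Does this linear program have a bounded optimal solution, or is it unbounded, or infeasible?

bounded optimum

Vertices and C = 3u + 8v:
  (1553/39, 479/39) → C = 8491/39
  (143/7, 362/35) → C = 5041/35
The feasible region has finitely many vertices and no improving ray; the minimum is 5041/35 at (143/7, 362/35).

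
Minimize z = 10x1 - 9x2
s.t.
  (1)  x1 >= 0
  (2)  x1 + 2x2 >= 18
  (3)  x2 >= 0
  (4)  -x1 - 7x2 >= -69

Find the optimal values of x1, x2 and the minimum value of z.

x1 = 0, x2 = 69/7, minimum z = -621/7

Extreme points and z = 10x1 - 9x2:
  (0, 9) → z = -81
  (0, 69/7) → z = -621/7
  (18, 0) → z = 180
  (69, 0) → z = 690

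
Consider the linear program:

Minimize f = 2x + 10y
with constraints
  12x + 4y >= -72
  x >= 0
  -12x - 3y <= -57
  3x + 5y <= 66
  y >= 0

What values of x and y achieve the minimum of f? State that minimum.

x = 19/4, y = 0, minimum f = 19/2

Extreme points and f = 2x + 10y:
  (29/17, 207/17) → f = 2128/17
  (19/4, 0) → f = 19/2
  (22, 0) → f = 44

The optimum lies where -12x - 3y = -57 and y = 0.
Solving simultaneously gives x = 19/4, y = 0.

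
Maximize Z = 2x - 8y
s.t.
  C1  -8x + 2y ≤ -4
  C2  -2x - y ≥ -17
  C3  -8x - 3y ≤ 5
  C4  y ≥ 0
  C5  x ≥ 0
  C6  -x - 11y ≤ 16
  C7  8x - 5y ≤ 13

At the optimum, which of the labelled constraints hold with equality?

Feasible corners and Z = 2x - 8y:
  (19/6, 32/3) → Z = -79
  (1/2, 0) → Z = 1
  (49/9, 55/9) → Z = -38
  (13/8, 0) → Z = 13/4

The maximum is at (13/8, 0). Substituting into each constraint, equality holds for C4 and C7; the remaining constraints have slack.

C4 and C7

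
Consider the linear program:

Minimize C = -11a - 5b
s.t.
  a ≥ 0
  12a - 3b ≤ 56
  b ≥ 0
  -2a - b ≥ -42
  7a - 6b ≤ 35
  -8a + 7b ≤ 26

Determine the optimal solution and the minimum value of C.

a = 47/6, b = 38/3, minimum C = -299/2

Corner points and C = -11a - 5b:
  (0, 0) → C = 0
  (0, 26/7) → C = -130/7
  (14/3, 0) → C = -154/3
  (47/6, 38/3) → C = -299/2

The binding constraints are 12a - 3b = 56 and -8a + 7b = 26.
Solving simultaneously gives a = 47/6, b = 38/3.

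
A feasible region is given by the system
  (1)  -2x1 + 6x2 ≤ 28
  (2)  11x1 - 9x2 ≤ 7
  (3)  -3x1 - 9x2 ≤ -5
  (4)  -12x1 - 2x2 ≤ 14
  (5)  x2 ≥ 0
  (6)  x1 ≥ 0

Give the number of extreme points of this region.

Intersecting each pair of boundary lines and keeping only the points that satisfy every inequality leaves:
  (49/8, 161/24)
  (0, 14/3)
  (6/7, 17/63)
  (0, 5/9)

4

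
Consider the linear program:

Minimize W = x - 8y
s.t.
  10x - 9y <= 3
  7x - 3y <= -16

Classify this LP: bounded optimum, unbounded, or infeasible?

unbounded

From the feasible point (-51/11, -181/33), moving in the direction (3, 7) keeps every constraint satisfied while W decreases without bound.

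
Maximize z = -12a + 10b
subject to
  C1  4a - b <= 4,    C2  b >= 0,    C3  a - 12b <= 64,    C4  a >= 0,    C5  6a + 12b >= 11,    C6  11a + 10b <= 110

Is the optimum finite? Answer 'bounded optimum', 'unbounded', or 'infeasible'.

Extreme points and z = -12a + 10b:
  (59/54, 10/27) → z = -254/27
  (50/17, 132/17) → z = 720/17
  (0, 11/12) → z = 55/6
  (0, 11) → z = 110
The feasible region has finitely many vertices and no improving ray; the maximum is 110 at (0, 11).

bounded optimum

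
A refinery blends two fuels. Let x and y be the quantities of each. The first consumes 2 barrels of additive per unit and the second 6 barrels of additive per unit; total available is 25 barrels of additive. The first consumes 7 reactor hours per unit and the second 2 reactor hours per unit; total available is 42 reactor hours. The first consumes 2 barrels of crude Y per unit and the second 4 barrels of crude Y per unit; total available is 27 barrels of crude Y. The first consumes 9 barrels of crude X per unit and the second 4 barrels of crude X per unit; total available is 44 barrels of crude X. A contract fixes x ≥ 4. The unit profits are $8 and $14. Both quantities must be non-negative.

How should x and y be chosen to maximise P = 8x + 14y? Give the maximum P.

x = 4, y = 2, maximum P = 60

Corner points and P = 8x + 14y:
  (44/9, 0) → P = 352/9
  (4, 0) → P = 32
  (4, 2) → P = 60

The optimum lies where 9x + 4y = 44 and x = 4.
Solving simultaneously gives x = 4, y = 2.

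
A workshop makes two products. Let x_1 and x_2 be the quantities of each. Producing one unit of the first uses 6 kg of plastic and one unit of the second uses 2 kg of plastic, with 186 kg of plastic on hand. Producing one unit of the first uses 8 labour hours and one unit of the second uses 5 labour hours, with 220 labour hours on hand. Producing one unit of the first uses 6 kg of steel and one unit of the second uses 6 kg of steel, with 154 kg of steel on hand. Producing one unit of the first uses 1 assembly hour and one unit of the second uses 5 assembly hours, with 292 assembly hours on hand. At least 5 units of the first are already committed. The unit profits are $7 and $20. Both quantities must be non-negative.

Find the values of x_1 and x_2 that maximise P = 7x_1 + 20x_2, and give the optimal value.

x_1 = 5, x_2 = 62/3, maximum P = 1345/3

Feasible corners and P = 7x_1 + 20x_2:
  (77/3, 0) → P = 539/3
  (5, 0) → P = 35
  (5, 62/3) → P = 1345/3

The binding constraints are 6x_1 + 6x_2 = 154 and x_1 = 5.
Solving simultaneously gives x_1 = 5, x_2 = 62/3.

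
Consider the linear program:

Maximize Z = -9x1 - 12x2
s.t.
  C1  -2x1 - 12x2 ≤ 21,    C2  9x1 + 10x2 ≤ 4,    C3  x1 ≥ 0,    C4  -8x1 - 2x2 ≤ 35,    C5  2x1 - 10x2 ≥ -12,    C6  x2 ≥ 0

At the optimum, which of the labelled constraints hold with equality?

Corner points and Z = -9x1 - 12x2:
  (0, 2/5) → Z = -24/5
  (4/9, 0) → Z = -4
  (0, 0) → Z = 0

The maximum is at (0, 0). Substituting into each constraint, equality holds for C3 and C6; the remaining constraints have slack.

C3 and C6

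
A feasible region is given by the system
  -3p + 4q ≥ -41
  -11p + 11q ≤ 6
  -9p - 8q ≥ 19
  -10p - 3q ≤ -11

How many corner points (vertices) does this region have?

Pairwise boundary intersections that survive every other constraint:
  (21/5, -71/10)
  (167/49, -377/49)
  (145/53, -289/53)

3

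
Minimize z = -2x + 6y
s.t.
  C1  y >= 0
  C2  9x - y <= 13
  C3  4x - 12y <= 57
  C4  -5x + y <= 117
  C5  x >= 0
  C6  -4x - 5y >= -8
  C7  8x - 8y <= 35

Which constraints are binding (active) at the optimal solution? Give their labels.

C1 and C2

Corner points and z = -2x + 6y:
  (13/9, 0) → z = -26/9
  (0, 0) → z = 0
  (73/49, 20/49) → z = -26/49
  (0, 8/5) → z = 48/5

The minimum is at (13/9, 0). Substituting into each constraint, equality holds for C1 and C2; the remaining constraints have slack.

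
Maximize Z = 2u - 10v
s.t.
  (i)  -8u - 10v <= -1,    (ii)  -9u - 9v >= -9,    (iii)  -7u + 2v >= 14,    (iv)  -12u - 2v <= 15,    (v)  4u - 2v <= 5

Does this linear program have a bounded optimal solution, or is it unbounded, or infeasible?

bounded optimum

Feasible corners and Z = 2u - 10v:
  (-4/3, 7/3) → Z = -26
  (-17/10, 27/10) → Z = -152/5
  (-29/19, 63/38) → Z = -373/19
The feasible region has finitely many vertices and no improving ray; the maximum is -373/19 at (-29/19, 63/38).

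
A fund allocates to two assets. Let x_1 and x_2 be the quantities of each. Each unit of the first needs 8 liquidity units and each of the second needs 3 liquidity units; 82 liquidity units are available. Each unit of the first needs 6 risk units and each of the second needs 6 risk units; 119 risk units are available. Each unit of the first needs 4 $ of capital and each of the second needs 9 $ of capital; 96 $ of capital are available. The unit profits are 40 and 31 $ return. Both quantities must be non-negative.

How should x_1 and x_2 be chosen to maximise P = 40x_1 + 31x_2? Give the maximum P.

Vertices and P = 40x_1 + 31x_2:
  (0, 0) → P = 0
  (0, 32/3) → P = 992/3
  (41/4, 0) → P = 410
  (15/2, 22/3) → P = 1582/3

At the optimal vertex, 8x_1 + 3x_2 = 82 and 4x_1 + 9x_2 = 96.
Solving simultaneously gives x_1 = 15/2, x_2 = 22/3.

x_1 = 15/2, x_2 = 22/3, maximum P = 1582/3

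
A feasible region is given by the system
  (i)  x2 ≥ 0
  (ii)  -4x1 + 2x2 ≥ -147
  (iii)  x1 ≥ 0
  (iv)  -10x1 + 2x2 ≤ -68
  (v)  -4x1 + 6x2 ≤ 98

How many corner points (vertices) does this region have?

4

Intersecting each pair of boundary lines and keeping only the points that satisfy every inequality leaves:
  (147/4, 0)
  (34/5, 0)
  (539/8, 245/4)
  (151/13, 313/13)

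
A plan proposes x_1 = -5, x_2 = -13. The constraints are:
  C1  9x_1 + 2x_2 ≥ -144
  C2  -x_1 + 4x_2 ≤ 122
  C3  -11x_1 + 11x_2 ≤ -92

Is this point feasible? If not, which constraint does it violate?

Constraint C3: -11x_1 + 11x_2 = -88, which is not ≤ -92. All other constraints are satisfied.

not feasible — violates C3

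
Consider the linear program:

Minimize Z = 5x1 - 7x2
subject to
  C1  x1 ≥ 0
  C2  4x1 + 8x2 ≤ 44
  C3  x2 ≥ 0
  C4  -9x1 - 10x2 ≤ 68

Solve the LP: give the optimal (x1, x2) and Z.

x1 = 0, x2 = 11/2, minimum Z = -77/2

Corner points and Z = 5x1 - 7x2:
  (0, 11/2) → Z = -77/2
  (0, 0) → Z = 0
  (11, 0) → Z = 55

The optimum lies where x1 = 0 and 4x1 + 8x2 = 44.
Solving simultaneously gives x1 = 0, x2 = 11/2.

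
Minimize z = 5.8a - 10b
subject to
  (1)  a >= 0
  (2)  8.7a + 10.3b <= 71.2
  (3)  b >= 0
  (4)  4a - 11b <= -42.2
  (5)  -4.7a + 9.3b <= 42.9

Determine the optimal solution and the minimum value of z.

Corner points and z = 5.8a - 10b:
  (0, 211/55) → z = -422/11
  (0, 143/31) → z = -1430/31
  (471/185, 881/185) → z = -30391/925
  (22029/12932, 70787/12932) → z = -2900509/64660

The optimum lies where a = 0 and -4.7a + 9.3b = 42.9.
Solving simultaneously gives a = 0, b = 143/31.

a = 0, b = 143/31, minimum z = -1430/31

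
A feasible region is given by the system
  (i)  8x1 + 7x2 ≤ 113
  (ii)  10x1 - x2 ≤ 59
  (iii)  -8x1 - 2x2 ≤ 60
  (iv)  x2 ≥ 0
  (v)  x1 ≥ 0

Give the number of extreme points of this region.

4

Of the 10 pairwise boundary intersections, those satisfying every inequality are:
  (263/39, 329/39)
  (0, 113/7)
  (59/10, 0)
  (0, 0)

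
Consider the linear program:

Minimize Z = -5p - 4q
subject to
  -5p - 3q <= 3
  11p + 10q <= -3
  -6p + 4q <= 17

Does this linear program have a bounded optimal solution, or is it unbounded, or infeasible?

From the feasible point (-21/17, 18/17), moving in the direction (10, -11) keeps every constraint satisfied while Z decreases without bound.

unbounded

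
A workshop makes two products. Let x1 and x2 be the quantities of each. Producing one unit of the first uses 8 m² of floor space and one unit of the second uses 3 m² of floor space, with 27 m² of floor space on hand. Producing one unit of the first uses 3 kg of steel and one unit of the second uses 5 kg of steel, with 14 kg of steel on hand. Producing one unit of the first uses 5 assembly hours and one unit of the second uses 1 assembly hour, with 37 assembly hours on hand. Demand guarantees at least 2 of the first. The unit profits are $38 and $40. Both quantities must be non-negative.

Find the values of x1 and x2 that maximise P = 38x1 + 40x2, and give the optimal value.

x1 = 3, x2 = 1, maximum P = 154

Extreme points and P = 38x1 + 40x2:
  (27/8, 0) → P = 513/4
  (2, 0) → P = 76
  (3, 1) → P = 154
  (2, 8/5) → P = 140

At the optimal vertex, 8x1 + 3x2 = 27 and 3x1 + 5x2 = 14.
Solving simultaneously gives x1 = 3, x2 = 1.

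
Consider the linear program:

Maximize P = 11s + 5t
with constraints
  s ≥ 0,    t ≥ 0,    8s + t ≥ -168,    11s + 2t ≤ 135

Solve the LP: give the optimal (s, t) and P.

Feasible corners and P = 11s + 5t:
  (0, 0) → P = 0
  (0, 135/2) → P = 675/2
  (135/11, 0) → P = 135

The optimum lies where s = 0 and 11s + 2t = 135.
Solving simultaneously gives s = 0, t = 135/2.

s = 0, t = 135/2, maximum P = 675/2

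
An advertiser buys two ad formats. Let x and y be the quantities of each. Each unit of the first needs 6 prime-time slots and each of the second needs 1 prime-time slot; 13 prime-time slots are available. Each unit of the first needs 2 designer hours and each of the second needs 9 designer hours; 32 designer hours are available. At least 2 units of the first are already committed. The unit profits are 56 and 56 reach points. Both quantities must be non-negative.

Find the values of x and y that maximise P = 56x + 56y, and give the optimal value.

Corner points and P = 56x + 56y:
  (13/6, 0) → P = 364/3
  (2, 0) → P = 112
  (2, 1) → P = 168

x = 2, y = 1, maximum P = 168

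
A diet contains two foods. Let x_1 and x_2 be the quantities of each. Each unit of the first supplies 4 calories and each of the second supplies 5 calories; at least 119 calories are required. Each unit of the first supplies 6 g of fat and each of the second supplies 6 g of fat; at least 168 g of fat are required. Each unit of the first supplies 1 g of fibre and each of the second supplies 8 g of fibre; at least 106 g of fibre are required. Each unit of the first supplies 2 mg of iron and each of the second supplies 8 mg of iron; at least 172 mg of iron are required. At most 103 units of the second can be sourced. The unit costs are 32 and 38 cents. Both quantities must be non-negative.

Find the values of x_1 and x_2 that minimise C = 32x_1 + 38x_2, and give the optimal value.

x_1 = 26/3, x_2 = 58/3, minimum C = 1012

Corner points and C = 32x_1 + 38x_2:
  (0, 28) → C = 1064
  (0, 103) → C = 3914
  (106, 0) → C = 3392
  (26/3, 58/3) → C = 1012
  (66, 5) → C = 2302
The feasible region is unbounded (it extends along (1, 0)), but C strictly increases along every unbounded feasible direction, so there is no improving ray and the minimum is attained at a vertex.

The binding constraints are 6x_1 + 6x_2 = 168 and 2x_1 + 8x_2 = 172.
Solving simultaneously gives x_1 = 26/3, x_2 = 58/3.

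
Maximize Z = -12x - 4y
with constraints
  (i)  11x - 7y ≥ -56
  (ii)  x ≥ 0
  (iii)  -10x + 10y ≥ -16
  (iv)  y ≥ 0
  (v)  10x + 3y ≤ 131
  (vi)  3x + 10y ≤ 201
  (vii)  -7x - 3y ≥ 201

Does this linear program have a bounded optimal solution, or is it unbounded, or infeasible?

The boundaries 11x - 7y = -56 and x = 0 meet at (0, 8), but that point violates -7x - 3y ≥ 201. Every candidate vertex is excluded by some other constraint, so the feasible region is empty.

infeasible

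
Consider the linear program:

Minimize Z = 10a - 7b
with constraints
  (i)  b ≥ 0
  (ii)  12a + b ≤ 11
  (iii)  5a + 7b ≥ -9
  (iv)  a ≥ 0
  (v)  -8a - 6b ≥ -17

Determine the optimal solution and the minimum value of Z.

a = 0, b = 17/6, minimum Z = -119/6

Feasible corners and Z = 10a - 7b:
  (11/12, 0) → Z = 55/6
  (0, 0) → Z = 0
  (49/64, 29/16) → Z = -161/32
  (0, 17/6) → Z = -119/6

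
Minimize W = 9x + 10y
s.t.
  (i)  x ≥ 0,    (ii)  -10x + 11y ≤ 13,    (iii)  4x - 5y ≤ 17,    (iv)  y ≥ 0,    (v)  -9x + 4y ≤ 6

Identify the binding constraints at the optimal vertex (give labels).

Extreme points and W = 9x + 10y:
  (0, 13/11) → W = 130/11
  (0, 0) → W = 0
  (17/4, 0) → W = 153/4
The feasible region is unbounded (it extends along (11, 10), (5, 4)), but W strictly increases along every unbounded feasible direction, so there is no improving ray and the minimum is attained at a vertex.

The minimum is at (0, 0). Substituting into each constraint, equality holds for (i) and (iv); the remaining constraints have slack.

(i) and (iv)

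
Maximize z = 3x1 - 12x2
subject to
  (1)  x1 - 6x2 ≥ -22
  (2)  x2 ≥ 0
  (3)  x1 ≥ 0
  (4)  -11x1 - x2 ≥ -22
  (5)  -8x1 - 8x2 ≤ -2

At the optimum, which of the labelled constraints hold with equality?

Corner points and z = 3x1 - 12x2:
  (0, 11/3) → z = -44
  (110/67, 264/67) → z = -2838/67
  (2, 0) → z = 6
  (1/4, 0) → z = 3/4
  (0, 1/4) → z = -3

The maximum is at (2, 0). Substituting into each constraint, equality holds for (2) and (4); the remaining constraints have slack.

(2) and (4)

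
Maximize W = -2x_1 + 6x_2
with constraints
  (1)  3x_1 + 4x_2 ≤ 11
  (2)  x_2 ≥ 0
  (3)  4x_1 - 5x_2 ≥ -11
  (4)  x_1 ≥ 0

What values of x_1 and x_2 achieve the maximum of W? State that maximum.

x_1 = 11/31, x_2 = 77/31, maximum W = 440/31

Feasible corners and W = -2x_1 + 6x_2:
  (11/3, 0) → W = -22/3
  (11/31, 77/31) → W = 440/31
  (0, 0) → W = 0
  (0, 11/5) → W = 66/5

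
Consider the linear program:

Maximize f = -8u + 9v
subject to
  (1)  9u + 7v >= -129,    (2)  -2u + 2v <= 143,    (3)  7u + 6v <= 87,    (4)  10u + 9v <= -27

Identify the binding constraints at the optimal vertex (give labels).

Vertices and f = -8u + 9v:
  (-1259/32, 1029/32) → f = 19333/32
  (-1341/38, 688/19) → f = 11556/19
  (315, -353) → f = -5697
The feasible region is unbounded (it extends along (7, -9), (6, -7)), but f strictly decreases along every unbounded feasible direction, so there is no improving ray and the maximum is attained at a vertex.

The maximum is at (-1341/38, 688/19). Substituting into each constraint, equality holds for (2) and (4); the remaining constraints have slack.

(2) and (4)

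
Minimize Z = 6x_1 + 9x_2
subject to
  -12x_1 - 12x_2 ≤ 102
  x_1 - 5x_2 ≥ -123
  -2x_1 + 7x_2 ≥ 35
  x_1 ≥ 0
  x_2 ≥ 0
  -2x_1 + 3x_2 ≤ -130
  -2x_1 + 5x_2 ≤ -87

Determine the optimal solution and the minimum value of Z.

x_1 = 196, x_2 = 61, minimum Z = 1725

Extreme points and Z = 6x_1 + 9x_2:
  (686/3, 211/3) → Z = 2005
  (210, 333/5) → Z = 9297/5
  (196, 61) → Z = 1725

The optimum lies where -2x_1 + 7x_2 = 35 and -2x_1 + 5x_2 = -87.
Solving simultaneously gives x_1 = 196, x_2 = 61.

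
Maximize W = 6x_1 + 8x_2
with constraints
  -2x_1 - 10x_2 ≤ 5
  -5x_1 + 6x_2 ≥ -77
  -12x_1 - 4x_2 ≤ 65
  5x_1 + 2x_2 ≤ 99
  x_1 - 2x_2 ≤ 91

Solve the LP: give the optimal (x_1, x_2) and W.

x_1 = -263/2, x_2 = 1513/4, maximum W = 2237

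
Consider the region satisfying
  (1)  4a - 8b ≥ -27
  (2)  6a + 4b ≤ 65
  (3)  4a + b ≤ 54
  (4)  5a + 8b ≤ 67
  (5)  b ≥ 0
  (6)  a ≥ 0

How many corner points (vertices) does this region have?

The feasible vertices (each the meet of two boundaries and inside every other half-plane) are:
  (40/9, 403/72)
  (0, 27/8)
  (9, 11/4)
  (65/6, 0)
  (0, 0)

5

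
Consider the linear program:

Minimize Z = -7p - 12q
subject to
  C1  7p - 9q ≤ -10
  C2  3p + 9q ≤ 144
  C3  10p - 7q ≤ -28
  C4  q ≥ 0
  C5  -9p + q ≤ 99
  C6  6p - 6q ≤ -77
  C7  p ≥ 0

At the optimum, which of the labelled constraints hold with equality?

Vertices and Z = -7p - 12q:
  (19/8, 365/24) → Z = -1593/8
  (0, 16) → Z = -192
  (0, 77/6) → Z = -154

The minimum is at (19/8, 365/24). Substituting into each constraint, equality holds for C2 and C6; the remaining constraints have slack.

C2 and C6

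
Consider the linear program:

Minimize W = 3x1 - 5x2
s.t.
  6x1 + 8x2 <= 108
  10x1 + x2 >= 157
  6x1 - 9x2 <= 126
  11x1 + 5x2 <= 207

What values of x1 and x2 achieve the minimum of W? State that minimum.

Feasible corners and W = 3x1 - 5x2:
  (574/37, 69/37) → W = 1377/37
  (558/29, -27/29) → W = 1809/29
  (513/32, -53/16) → W = 2069/32
  (831/43, -48/43) → W = 2733/43

x1 = 574/37, x2 = 69/37, minimum W = 1377/37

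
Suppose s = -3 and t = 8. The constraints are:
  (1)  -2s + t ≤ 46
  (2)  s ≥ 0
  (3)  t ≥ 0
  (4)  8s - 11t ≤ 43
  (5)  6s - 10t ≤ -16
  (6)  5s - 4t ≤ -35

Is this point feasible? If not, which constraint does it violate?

not feasible — violates (2)

Constraint (2): s = -3, which is not ≥ 0. All other constraints are satisfied.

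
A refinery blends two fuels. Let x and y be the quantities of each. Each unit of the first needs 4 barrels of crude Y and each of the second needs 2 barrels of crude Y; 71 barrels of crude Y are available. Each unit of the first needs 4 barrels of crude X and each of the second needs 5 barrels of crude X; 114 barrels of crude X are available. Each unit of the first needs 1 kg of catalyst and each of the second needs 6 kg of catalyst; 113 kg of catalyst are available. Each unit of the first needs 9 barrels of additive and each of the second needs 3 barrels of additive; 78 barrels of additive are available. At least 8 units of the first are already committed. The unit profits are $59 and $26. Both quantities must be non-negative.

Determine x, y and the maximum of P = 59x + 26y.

Extreme points and P = 59x + 26y:
  (26/3, 0) → P = 1534/3
  (8, 0) → P = 472
  (8, 2) → P = 524

The binding constraints are 9x + 3y = 78 and x = 8.
Solving simultaneously gives x = 8, y = 2.

x = 8, y = 2, maximum P = 524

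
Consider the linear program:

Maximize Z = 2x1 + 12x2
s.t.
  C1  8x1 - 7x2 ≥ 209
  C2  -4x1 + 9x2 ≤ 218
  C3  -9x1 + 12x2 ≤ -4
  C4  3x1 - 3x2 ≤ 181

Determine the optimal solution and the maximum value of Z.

x1 = 761/5, x2 = 1378/15, maximum Z = 7034/5

The optimum lies where -4x1 + 9x2 = 218 and 3x1 - 3x2 = 181.
Solving simultaneously gives x1 = 761/5, x2 = 1378/15.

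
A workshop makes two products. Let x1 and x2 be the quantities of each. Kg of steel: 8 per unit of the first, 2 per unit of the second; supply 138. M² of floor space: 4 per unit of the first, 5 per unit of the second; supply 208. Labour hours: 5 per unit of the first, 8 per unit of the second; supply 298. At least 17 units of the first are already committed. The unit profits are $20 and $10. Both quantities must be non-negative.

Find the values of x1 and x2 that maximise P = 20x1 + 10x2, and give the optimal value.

x1 = 17, x2 = 1, maximum P = 350

Vertices and P = 20x1 + 10x2:
  (69/4, 0) → P = 345
  (17, 0) → P = 340
  (17, 1) → P = 350

The binding constraints are 8x1 + 2x2 = 138 and x1 = 17.
Solving simultaneously gives x1 = 17, x2 = 1.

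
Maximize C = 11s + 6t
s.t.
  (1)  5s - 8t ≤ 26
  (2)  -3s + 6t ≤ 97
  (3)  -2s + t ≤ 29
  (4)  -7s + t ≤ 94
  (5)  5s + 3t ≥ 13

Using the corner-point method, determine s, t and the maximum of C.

s = 466/3, t = 563/6, maximum C = 6815/3

Corner points and C = 11s + 6t:
  (466/3, 563/6) → C = 6815/3
  (182/55, -13/11) → C = 1612/55
  (-71/13, 524/39) → C = 267/13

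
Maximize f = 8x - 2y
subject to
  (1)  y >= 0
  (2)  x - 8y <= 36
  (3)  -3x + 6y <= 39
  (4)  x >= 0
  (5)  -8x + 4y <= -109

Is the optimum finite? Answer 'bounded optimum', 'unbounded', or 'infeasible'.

From the feasible point (36, 0), moving in the direction (8, 1) keeps every constraint satisfied while f increases without bound.

unbounded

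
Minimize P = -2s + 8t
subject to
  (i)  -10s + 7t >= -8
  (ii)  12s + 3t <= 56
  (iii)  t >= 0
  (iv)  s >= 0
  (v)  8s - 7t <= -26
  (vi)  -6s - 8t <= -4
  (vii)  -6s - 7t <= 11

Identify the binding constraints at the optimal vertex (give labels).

Extreme points and P = -2s + 8t:
  (0, 56/3) → P = 448/3
  (157/54, 190/27) → P = 1363/27
  (0, 26/7) → P = 208/7

The minimum is at (0, 26/7). Substituting into each constraint, equality holds for (iv) and (v); the remaining constraints have slack.

(iv) and (v)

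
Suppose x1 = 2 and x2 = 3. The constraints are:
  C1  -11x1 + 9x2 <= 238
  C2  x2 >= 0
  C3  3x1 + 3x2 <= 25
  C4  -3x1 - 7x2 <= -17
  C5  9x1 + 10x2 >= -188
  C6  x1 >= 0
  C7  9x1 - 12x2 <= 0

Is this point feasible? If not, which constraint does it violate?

feasible

C1: 5 ≤ 238 ✓
C2: 3 ≥ 0 ✓
C3: 15 ≤ 25 ✓
C4: -27 ≤ -17 ✓
C5: 48 ≥ -188 ✓
C6: 2 ≥ 0 ✓
C7: -18 ≤ 0 ✓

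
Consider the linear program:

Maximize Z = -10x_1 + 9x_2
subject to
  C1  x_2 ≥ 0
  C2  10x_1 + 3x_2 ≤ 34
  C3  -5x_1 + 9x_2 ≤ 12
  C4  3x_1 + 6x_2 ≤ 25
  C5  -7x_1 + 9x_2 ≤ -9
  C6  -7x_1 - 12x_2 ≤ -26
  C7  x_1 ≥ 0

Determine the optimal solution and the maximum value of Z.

x_1 = 114/49, x_2 = 17/21, maximum Z = -783/49

Extreme points and Z = -10x_1 + 9x_2:
  (3, 4/3) → Z = -18
  (10/3, 2/9) → Z = -94/3
  (114/49, 17/21) → Z = -783/49

The binding constraints are -7x_1 + 9x_2 = -9 and -7x_1 - 12x_2 = -26.
Solving simultaneously gives x_1 = 114/49, x_2 = 17/21.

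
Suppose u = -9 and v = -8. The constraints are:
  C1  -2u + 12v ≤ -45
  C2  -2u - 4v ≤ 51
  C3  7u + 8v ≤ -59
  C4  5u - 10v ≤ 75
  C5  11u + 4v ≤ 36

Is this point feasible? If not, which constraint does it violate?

feasible

C1: -78 ≤ -45 ✓
C2: 50 ≤ 51 ✓
C3: -127 ≤ -59 ✓
C4: 35 ≤ 75 ✓
C5: -131 ≤ 36 ✓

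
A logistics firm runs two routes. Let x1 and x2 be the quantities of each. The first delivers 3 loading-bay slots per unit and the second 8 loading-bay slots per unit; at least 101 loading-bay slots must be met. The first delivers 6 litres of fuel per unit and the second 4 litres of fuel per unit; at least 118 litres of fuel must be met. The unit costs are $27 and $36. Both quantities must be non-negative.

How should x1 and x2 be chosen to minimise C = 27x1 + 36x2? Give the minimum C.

x1 = 15, x2 = 7, minimum C = 657

Vertices and C = 27x1 + 36x2:
  (0, 59/2) → C = 1062
  (101/3, 0) → C = 909
  (15, 7) → C = 657
The feasible region is unbounded (it extends along (0, 1), (1, 0)), but C strictly increases along every unbounded feasible direction, so there is no improving ray and the minimum is attained at a vertex.

At the optimal vertex, 3x1 + 8x2 = 101 and 6x1 + 4x2 = 118.
Solving simultaneously gives x1 = 15, x2 = 7.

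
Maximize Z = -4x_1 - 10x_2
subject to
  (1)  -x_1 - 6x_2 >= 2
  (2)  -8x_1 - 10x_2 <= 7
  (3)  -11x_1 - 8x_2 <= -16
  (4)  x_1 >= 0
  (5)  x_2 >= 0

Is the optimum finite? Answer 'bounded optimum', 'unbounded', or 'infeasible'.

infeasible

The boundaries -x_1 - 6x_2 = 2 and -11x_1 - 8x_2 = -16 meet at (56/29, -19/29), but that point violates x_2 ≥ 0. Every candidate vertex is excluded by some other constraint, so the feasible region is empty.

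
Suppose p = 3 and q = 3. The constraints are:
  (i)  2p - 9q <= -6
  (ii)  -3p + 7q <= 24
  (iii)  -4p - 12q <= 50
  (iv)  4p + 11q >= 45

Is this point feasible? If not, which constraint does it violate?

(i): -21 ≤ -6 ✓
(ii): 12 ≤ 24 ✓
(iii): -48 ≤ 50 ✓
(iv): 45 ≥ 45 ✓

feasible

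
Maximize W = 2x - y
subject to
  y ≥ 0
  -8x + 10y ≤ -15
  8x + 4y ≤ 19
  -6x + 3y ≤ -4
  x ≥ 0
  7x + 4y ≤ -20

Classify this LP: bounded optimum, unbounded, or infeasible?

infeasible

The boundaries y = 0 and -8x + 10y = -15 meet at (15/8, 0), but that point violates 7x + 4y ≤ -20. Every candidate vertex is excluded by some other constraint, so the feasible region is empty.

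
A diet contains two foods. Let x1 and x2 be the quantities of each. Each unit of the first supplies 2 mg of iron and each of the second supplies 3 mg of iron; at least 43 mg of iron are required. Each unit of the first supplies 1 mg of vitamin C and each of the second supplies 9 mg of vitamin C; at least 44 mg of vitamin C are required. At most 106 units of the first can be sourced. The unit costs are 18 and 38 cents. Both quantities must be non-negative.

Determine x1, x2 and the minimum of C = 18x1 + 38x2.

x1 = 17, x2 = 3, minimum C = 420

Vertices and C = 18x1 + 38x2:
  (0, 43/3) → C = 1634/3
  (44, 0) → C = 792
  (106, 0) → C = 1908
  (17, 3) → C = 420
The feasible region is unbounded (it extends along (0, 1)), but C strictly increases along every unbounded feasible direction, so there is no improving ray and the minimum is attained at a vertex.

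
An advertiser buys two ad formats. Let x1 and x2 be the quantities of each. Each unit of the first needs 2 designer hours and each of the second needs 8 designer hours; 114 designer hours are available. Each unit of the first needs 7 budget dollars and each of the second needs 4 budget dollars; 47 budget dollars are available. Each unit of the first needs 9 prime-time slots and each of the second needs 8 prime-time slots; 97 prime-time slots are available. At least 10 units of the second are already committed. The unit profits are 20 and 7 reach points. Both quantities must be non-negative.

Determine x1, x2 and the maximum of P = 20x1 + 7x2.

Feasible corners and P = 20x1 + 7x2:
  (0, 47/4) → P = 329/4
  (0, 10) → P = 70
  (1, 10) → P = 90

x1 = 1, x2 = 10, maximum P = 90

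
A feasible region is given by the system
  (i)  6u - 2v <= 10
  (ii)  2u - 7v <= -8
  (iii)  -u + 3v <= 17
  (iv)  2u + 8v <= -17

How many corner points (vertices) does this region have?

3

Of the 6 pairwise boundary intersections, those satisfying every inequality are:
  (-95, -26)
  (-61/10, -3/5)
  (-187/14, 17/14)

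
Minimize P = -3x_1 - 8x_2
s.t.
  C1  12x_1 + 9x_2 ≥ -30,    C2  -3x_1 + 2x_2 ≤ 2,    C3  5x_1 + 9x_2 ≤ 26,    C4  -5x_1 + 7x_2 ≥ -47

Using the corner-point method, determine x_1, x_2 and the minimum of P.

Vertices and P = -3x_1 - 8x_2:
  (-26/17, -22/17) → P = 254/17
  (71/43, -238/43) → P = 1691/43
  (34/37, 88/37) → P = -806/37
  (121/16, -21/16) → P = -195/16

At the optimal vertex, -3x_1 + 2x_2 = 2 and 5x_1 + 9x_2 = 26.
Solving simultaneously gives x_1 = 34/37, x_2 = 88/37.

x_1 = 34/37, x_2 = 88/37, minimum P = -806/37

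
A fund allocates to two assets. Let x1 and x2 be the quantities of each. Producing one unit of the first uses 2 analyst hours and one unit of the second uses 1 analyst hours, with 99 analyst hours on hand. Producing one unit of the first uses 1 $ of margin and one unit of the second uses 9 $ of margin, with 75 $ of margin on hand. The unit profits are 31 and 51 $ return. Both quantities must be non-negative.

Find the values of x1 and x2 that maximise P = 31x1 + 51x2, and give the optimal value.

x1 = 48, x2 = 3, maximum P = 1641

Feasible corners and P = 31x1 + 51x2:
  (0, 0) → P = 0
  (0, 25/3) → P = 425
  (99/2, 0) → P = 3069/2
  (48, 3) → P = 1641

The binding constraints are 2x1 + x2 = 99 and x1 + 9x2 = 75.
Solving simultaneously gives x1 = 48, x2 = 3.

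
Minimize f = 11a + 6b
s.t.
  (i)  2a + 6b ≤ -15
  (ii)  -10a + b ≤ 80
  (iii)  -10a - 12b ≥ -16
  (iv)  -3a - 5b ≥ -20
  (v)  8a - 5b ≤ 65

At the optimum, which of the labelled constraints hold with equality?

(ii) and (v)

Vertices and f = 11a + 6b:
  (-495/62, 5/31) → f = -5385/62
  (315/58, -125/29) → f = 1965/58
  (-155/14, -215/7) → f = -4285/14

The minimum is at (-155/14, -215/7). Substituting into each constraint, equality holds for (ii) and (v); the remaining constraints have slack.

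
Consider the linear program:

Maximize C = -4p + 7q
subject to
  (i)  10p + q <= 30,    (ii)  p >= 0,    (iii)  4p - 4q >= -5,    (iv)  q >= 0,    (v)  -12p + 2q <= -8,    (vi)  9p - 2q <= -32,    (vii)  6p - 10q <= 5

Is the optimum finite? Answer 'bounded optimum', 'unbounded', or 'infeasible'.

infeasible

The boundaries 10p + q = 30 and 4p - 4q = -5 meet at (115/44, 85/22), but that point violates 9p - 2q ≤ -32. Every candidate vertex is excluded by some other constraint, so the feasible region is empty.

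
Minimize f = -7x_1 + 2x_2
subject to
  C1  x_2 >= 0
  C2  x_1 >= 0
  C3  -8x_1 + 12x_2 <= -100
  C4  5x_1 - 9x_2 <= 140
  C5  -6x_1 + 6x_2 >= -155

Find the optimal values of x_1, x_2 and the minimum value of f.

Corner points and f = -7x_1 + 2x_2:
  (25/2, 0) → f = -175/2
  (155/6, 0) → f = -1085/6
  (105/2, 80/3) → f = -1885/6

x_1 = 105/2, x_2 = 80/3, minimum f = -1885/6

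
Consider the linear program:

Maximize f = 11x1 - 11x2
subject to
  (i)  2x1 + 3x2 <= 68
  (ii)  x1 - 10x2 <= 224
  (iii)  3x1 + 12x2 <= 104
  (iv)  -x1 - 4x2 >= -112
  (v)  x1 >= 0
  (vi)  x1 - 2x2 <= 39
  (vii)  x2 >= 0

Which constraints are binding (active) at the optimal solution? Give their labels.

(i) and (vii)

Extreme points and f = 11x1 - 11x2:
  (168/5, 4/15) → f = 1100/3
  (34, 0) → f = 374
  (0, 26/3) → f = -286/3
  (0, 0) → f = 0

The maximum is at (34, 0). Substituting into each constraint, equality holds for (i) and (vii); the remaining constraints have slack.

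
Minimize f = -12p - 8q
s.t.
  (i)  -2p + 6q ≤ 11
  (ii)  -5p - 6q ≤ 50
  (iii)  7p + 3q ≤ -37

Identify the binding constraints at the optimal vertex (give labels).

(i) and (iii)

Corner points and f = -12p - 8q:
  (-61/7, -15/14) → f = 792/7
  (-85/16, 1/16) → f = 253/4
  (-8/3, -55/9) → f = 728/9

The minimum is at (-85/16, 1/16). Substituting into each constraint, equality holds for (i) and (iii); the remaining constraints have slack.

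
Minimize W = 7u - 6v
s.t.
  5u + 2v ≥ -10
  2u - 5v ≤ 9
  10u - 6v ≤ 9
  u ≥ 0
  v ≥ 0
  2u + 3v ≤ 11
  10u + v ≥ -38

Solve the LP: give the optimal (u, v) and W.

u = 0, v = 11/3, minimum W = -22

Extreme points and W = 7u - 6v:
  (9/10, 0) → W = 63/10
  (31/14, 46/21) → W = 33/14
  (0, 0) → W = 0
  (0, 11/3) → W = -22

At the optimal vertex, u = 0 and 2u + 3v = 11.
Solving simultaneously gives u = 0, v = 11/3.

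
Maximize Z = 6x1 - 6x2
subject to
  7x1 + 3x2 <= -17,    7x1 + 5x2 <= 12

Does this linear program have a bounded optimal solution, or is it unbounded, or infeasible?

From the feasible point (-121/14, 29/2), moving in the direction (3, -7) keeps every constraint satisfied while Z increases without bound.

unbounded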